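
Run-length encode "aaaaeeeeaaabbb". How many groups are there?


Input: aaaaeeeeaaabbb
Scanning for consecutive runs:
  Group 1: 'a' x 4 (positions 0-3)
  Group 2: 'e' x 4 (positions 4-7)
  Group 3: 'a' x 3 (positions 8-10)
  Group 4: 'b' x 3 (positions 11-13)
Total groups: 4

4


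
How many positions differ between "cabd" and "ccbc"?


Comparing "cabd" and "ccbc" position by position:
  Position 0: 'c' vs 'c' => same
  Position 1: 'a' vs 'c' => DIFFER
  Position 2: 'b' vs 'b' => same
  Position 3: 'd' vs 'c' => DIFFER
Positions that differ: 2

2


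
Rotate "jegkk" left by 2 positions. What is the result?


Input: "jegkk", rotate left by 2
First 2 characters: "je"
Remaining characters: "gkk"
Concatenate remaining + first: "gkk" + "je" = "gkkje"

gkkje


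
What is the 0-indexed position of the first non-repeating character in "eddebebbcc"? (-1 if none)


Input: eddebebbcc
Character frequencies:
  'b': 3
  'c': 2
  'd': 2
  'e': 3
Scanning left to right for freq == 1:
  Position 0 ('e'): freq=3, skip
  Position 1 ('d'): freq=2, skip
  Position 2 ('d'): freq=2, skip
  Position 3 ('e'): freq=3, skip
  Position 4 ('b'): freq=3, skip
  Position 5 ('e'): freq=3, skip
  Position 6 ('b'): freq=3, skip
  Position 7 ('b'): freq=3, skip
  Position 8 ('c'): freq=2, skip
  Position 9 ('c'): freq=2, skip
  No unique character found => answer = -1

-1


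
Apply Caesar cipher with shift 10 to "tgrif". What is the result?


Caesar cipher: shift "tgrif" by 10
  't' (pos 19) + 10 = pos 3 = 'd'
  'g' (pos 6) + 10 = pos 16 = 'q'
  'r' (pos 17) + 10 = pos 1 = 'b'
  'i' (pos 8) + 10 = pos 18 = 's'
  'f' (pos 5) + 10 = pos 15 = 'p'
Result: dqbsp

dqbsp


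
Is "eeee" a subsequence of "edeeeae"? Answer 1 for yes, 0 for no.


Check if "eeee" is a subsequence of "edeeeae"
Greedy scan:
  Position 0 ('e'): matches sub[0] = 'e'
  Position 1 ('d'): no match needed
  Position 2 ('e'): matches sub[1] = 'e'
  Position 3 ('e'): matches sub[2] = 'e'
  Position 4 ('e'): matches sub[3] = 'e'
  Position 5 ('a'): no match needed
  Position 6 ('e'): no match needed
All 4 characters matched => is a subsequence

1


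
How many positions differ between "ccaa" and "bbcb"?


Comparing "ccaa" and "bbcb" position by position:
  Position 0: 'c' vs 'b' => DIFFER
  Position 1: 'c' vs 'b' => DIFFER
  Position 2: 'a' vs 'c' => DIFFER
  Position 3: 'a' vs 'b' => DIFFER
Positions that differ: 4

4


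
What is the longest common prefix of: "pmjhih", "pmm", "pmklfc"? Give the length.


Words: pmjhih, pmm, pmklfc
  Position 0: all 'p' => match
  Position 1: all 'm' => match
  Position 2: ('j', 'm', 'k') => mismatch, stop
LCP = "pm" (length 2)

2


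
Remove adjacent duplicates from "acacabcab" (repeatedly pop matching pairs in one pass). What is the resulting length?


Input: acacabcab
Stack-based adjacent duplicate removal:
  Read 'a': push. Stack: a
  Read 'c': push. Stack: ac
  Read 'a': push. Stack: aca
  Read 'c': push. Stack: acac
  Read 'a': push. Stack: acaca
  Read 'b': push. Stack: acacab
  Read 'c': push. Stack: acacabc
  Read 'a': push. Stack: acacabca
  Read 'b': push. Stack: acacabcab
Final stack: "acacabcab" (length 9)

9


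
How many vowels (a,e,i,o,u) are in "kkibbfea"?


Input: kkibbfea
Checking each character:
  'k' at position 0: consonant
  'k' at position 1: consonant
  'i' at position 2: vowel (running total: 1)
  'b' at position 3: consonant
  'b' at position 4: consonant
  'f' at position 5: consonant
  'e' at position 6: vowel (running total: 2)
  'a' at position 7: vowel (running total: 3)
Total vowels: 3

3


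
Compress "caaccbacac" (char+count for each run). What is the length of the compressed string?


Input: caaccbacac
Runs:
  'c' x 1 => "c1"
  'a' x 2 => "a2"
  'c' x 2 => "c2"
  'b' x 1 => "b1"
  'a' x 1 => "a1"
  'c' x 1 => "c1"
  'a' x 1 => "a1"
  'c' x 1 => "c1"
Compressed: "c1a2c2b1a1c1a1c1"
Compressed length: 16

16


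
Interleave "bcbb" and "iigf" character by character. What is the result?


Interleaving "bcbb" and "iigf":
  Position 0: 'b' from first, 'i' from second => "bi"
  Position 1: 'c' from first, 'i' from second => "ci"
  Position 2: 'b' from first, 'g' from second => "bg"
  Position 3: 'b' from first, 'f' from second => "bf"
Result: bicibgbf

bicibgbf


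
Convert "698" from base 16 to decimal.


Input: "698" in base 16
Positional expansion:
  Digit '6' (value 6) x 16^2 = 1536
  Digit '9' (value 9) x 16^1 = 144
  Digit '8' (value 8) x 16^0 = 8
Sum = 1688

1688


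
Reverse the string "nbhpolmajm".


Input: nbhpolmajm
Reading characters right to left:
  Position 9: 'm'
  Position 8: 'j'
  Position 7: 'a'
  Position 6: 'm'
  Position 5: 'l'
  Position 4: 'o'
  Position 3: 'p'
  Position 2: 'h'
  Position 1: 'b'
  Position 0: 'n'
Reversed: mjamlophbn

mjamlophbn


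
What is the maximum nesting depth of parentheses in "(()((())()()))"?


Input: "(()((())()()))"
Tracking depth:
  Position 0 '(': depth becomes 1
  Position 1 '(': depth becomes 2
  Position 2 ')': depth becomes 1
  Position 3 '(': depth becomes 2
  Position 4 '(': depth becomes 3
  Position 5 '(': depth becomes 4
  Position 6 ')': depth becomes 3
  Position 7 ')': depth becomes 2
  Position 8 '(': depth becomes 3
  Position 9 ')': depth becomes 2
  Position 10 '(': depth becomes 3
  Position 11 ')': depth becomes 2
  Position 12 ')': depth becomes 1
  Position 13 ')': depth becomes 0
Maximum depth reached: 4

4


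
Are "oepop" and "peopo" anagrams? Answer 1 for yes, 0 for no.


Strings: "oepop", "peopo"
Sorted first:  eoopp
Sorted second: eoopp
Sorted forms match => anagrams

1


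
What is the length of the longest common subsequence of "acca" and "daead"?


LCS of "acca" and "daead"
DP table:
           d    a    e    a    d
      0    0    0    0    0    0
  a   0    0    1    1    1    1
  c   0    0    1    1    1    1
  c   0    0    1    1    1    1
  a   0    0    1    1    2    2
LCS length = dp[4][5] = 2

2


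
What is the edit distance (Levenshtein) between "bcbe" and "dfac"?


Computing edit distance: "bcbe" -> "dfac"
DP table:
           d    f    a    c
      0    1    2    3    4
  b   1    1    2    3    4
  c   2    2    2    3    3
  b   3    3    3    3    4
  e   4    4    4    4    4
Edit distance = dp[4][4] = 4

4


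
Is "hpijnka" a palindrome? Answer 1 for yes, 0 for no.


Input: hpijnka
Reversed: aknjiph
  Compare pos 0 ('h') with pos 6 ('a'): MISMATCH
  Compare pos 1 ('p') with pos 5 ('k'): MISMATCH
  Compare pos 2 ('i') with pos 4 ('n'): MISMATCH
Result: not a palindrome

0


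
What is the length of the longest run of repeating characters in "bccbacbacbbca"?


Input: "bccbacbacbbca"
Scanning for longest run:
  Position 1 ('c'): new char, reset run to 1
  Position 2 ('c'): continues run of 'c', length=2
  Position 3 ('b'): new char, reset run to 1
  Position 4 ('a'): new char, reset run to 1
  Position 5 ('c'): new char, reset run to 1
  Position 6 ('b'): new char, reset run to 1
  Position 7 ('a'): new char, reset run to 1
  Position 8 ('c'): new char, reset run to 1
  Position 9 ('b'): new char, reset run to 1
  Position 10 ('b'): continues run of 'b', length=2
  Position 11 ('c'): new char, reset run to 1
  Position 12 ('a'): new char, reset run to 1
Longest run: 'c' with length 2

2


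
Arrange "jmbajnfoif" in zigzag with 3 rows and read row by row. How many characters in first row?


Zigzag "jmbajnfoif" into 3 rows:
Placing characters:
  'j' => row 0
  'm' => row 1
  'b' => row 2
  'a' => row 1
  'j' => row 0
  'n' => row 1
  'f' => row 2
  'o' => row 1
  'i' => row 0
  'f' => row 1
Rows:
  Row 0: "jji"
  Row 1: "manof"
  Row 2: "bf"
First row length: 3

3


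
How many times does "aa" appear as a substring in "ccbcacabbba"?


Searching for "aa" in "ccbcacabbba"
Scanning each position:
  Position 0: "cc" => no
  Position 1: "cb" => no
  Position 2: "bc" => no
  Position 3: "ca" => no
  Position 4: "ac" => no
  Position 5: "ca" => no
  Position 6: "ab" => no
  Position 7: "bb" => no
  Position 8: "bb" => no
  Position 9: "ba" => no
Total occurrences: 0

0


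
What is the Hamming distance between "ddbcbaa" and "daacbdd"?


Comparing "ddbcbaa" and "daacbdd" position by position:
  Position 0: 'd' vs 'd' => same
  Position 1: 'd' vs 'a' => differ
  Position 2: 'b' vs 'a' => differ
  Position 3: 'c' vs 'c' => same
  Position 4: 'b' vs 'b' => same
  Position 5: 'a' vs 'd' => differ
  Position 6: 'a' vs 'd' => differ
Total differences (Hamming distance): 4

4


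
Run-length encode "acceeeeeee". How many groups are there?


Input: acceeeeeee
Scanning for consecutive runs:
  Group 1: 'a' x 1 (positions 0-0)
  Group 2: 'c' x 2 (positions 1-2)
  Group 3: 'e' x 7 (positions 3-9)
Total groups: 3

3


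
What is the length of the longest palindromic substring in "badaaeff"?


Input: "badaaeff"
Checking substrings for palindromes:
  [1:4] "ada" (len 3) => palindrome
  [3:5] "aa" (len 2) => palindrome
  [6:8] "ff" (len 2) => palindrome
Longest palindromic substring: "ada" with length 3

3


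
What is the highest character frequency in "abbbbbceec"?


Input: abbbbbceec
Character counts:
  'a': 1
  'b': 5
  'c': 2
  'e': 2
Maximum frequency: 5

5


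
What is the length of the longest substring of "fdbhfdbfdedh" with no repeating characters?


Input: "fdbhfdbfdedh"
Sliding window (track last position of each char):
  Position 0 ('f'): window [0,0] length 1 -- new best
  Position 1 ('d'): window [0,1] length 2 -- new best
  Position 2 ('b'): window [0,2] length 3 -- new best
  Position 3 ('h'): window [0,3] length 4 -- new best
  Position 4 ('f'): repeat (last at 0), move window start to 1
  Position 4 ('f'): window [1,4] length 4
  Position 5 ('d'): repeat (last at 1), move window start to 2
  Position 5 ('d'): window [2,5] length 4
  Position 6 ('b'): repeat (last at 2), move window start to 3
  Position 6 ('b'): window [3,6] length 4
  Position 7 ('f'): repeat (last at 4), move window start to 5
  Position 7 ('f'): window [5,7] length 3
  Position 8 ('d'): repeat (last at 5), move window start to 6
  Position 8 ('d'): window [6,8] length 3
  Position 9 ('e'): window [6,9] length 4
  Position 10 ('d'): repeat (last at 8), move window start to 9
  Position 10 ('d'): window [9,10] length 2
  Position 11 ('h'): window [9,11] length 3
Longest substring with no repeats: "fdbh" with length 4

4


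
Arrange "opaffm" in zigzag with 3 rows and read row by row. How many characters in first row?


Zigzag "opaffm" into 3 rows:
Placing characters:
  'o' => row 0
  'p' => row 1
  'a' => row 2
  'f' => row 1
  'f' => row 0
  'm' => row 1
Rows:
  Row 0: "of"
  Row 1: "pfm"
  Row 2: "a"
First row length: 2

2


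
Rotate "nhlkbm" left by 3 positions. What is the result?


Input: "nhlkbm", rotate left by 3
First 3 characters: "nhl"
Remaining characters: "kbm"
Concatenate remaining + first: "kbm" + "nhl" = "kbmnhl"

kbmnhl


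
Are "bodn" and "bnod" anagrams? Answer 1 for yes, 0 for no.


Strings: "bodn", "bnod"
Sorted first:  bdno
Sorted second: bdno
Sorted forms match => anagrams

1


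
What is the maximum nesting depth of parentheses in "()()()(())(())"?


Input: "()()()(())(())"
Tracking depth:
  Position 0 '(': depth becomes 1
  Position 1 ')': depth becomes 0
  Position 2 '(': depth becomes 1
  Position 3 ')': depth becomes 0
  Position 4 '(': depth becomes 1
  Position 5 ')': depth becomes 0
  Position 6 '(': depth becomes 1
  Position 7 '(': depth becomes 2
  Position 8 ')': depth becomes 1
  Position 9 ')': depth becomes 0
  Position 10 '(': depth becomes 1
  Position 11 '(': depth becomes 2
  Position 12 ')': depth becomes 1
  Position 13 ')': depth becomes 0
Maximum depth reached: 2

2


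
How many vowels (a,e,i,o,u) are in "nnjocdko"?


Input: nnjocdko
Checking each character:
  'n' at position 0: consonant
  'n' at position 1: consonant
  'j' at position 2: consonant
  'o' at position 3: vowel (running total: 1)
  'c' at position 4: consonant
  'd' at position 5: consonant
  'k' at position 6: consonant
  'o' at position 7: vowel (running total: 2)
Total vowels: 2

2


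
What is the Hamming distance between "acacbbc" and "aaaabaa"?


Comparing "acacbbc" and "aaaabaa" position by position:
  Position 0: 'a' vs 'a' => same
  Position 1: 'c' vs 'a' => differ
  Position 2: 'a' vs 'a' => same
  Position 3: 'c' vs 'a' => differ
  Position 4: 'b' vs 'b' => same
  Position 5: 'b' vs 'a' => differ
  Position 6: 'c' vs 'a' => differ
Total differences (Hamming distance): 4

4


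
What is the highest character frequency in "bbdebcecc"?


Input: bbdebcecc
Character counts:
  'b': 3
  'c': 3
  'd': 1
  'e': 2
Maximum frequency: 3

3


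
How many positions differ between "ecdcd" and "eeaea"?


Comparing "ecdcd" and "eeaea" position by position:
  Position 0: 'e' vs 'e' => same
  Position 1: 'c' vs 'e' => DIFFER
  Position 2: 'd' vs 'a' => DIFFER
  Position 3: 'c' vs 'e' => DIFFER
  Position 4: 'd' vs 'a' => DIFFER
Positions that differ: 4

4


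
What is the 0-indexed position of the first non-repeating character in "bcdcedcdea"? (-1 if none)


Input: bcdcedcdea
Character frequencies:
  'a': 1
  'b': 1
  'c': 3
  'd': 3
  'e': 2
Scanning left to right for freq == 1:
  Position 0 ('b'): unique! => answer = 0

0


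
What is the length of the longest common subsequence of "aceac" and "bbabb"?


LCS of "aceac" and "bbabb"
DP table:
           b    b    a    b    b
      0    0    0    0    0    0
  a   0    0    0    1    1    1
  c   0    0    0    1    1    1
  e   0    0    0    1    1    1
  a   0    0    0    1    1    1
  c   0    0    0    1    1    1
LCS length = dp[5][5] = 1

1


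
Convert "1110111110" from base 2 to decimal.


Input: "1110111110" in base 2
Positional expansion:
  Digit '1' (value 1) x 2^9 = 512
  Digit '1' (value 1) x 2^8 = 256
  Digit '1' (value 1) x 2^7 = 128
  Digit '0' (value 0) x 2^6 = 0
  Digit '1' (value 1) x 2^5 = 32
  Digit '1' (value 1) x 2^4 = 16
  Digit '1' (value 1) x 2^3 = 8
  Digit '1' (value 1) x 2^2 = 4
  Digit '1' (value 1) x 2^1 = 2
  Digit '0' (value 0) x 2^0 = 0
Sum = 958

958


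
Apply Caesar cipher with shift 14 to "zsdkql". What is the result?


Caesar cipher: shift "zsdkql" by 14
  'z' (pos 25) + 14 = pos 13 = 'n'
  's' (pos 18) + 14 = pos 6 = 'g'
  'd' (pos 3) + 14 = pos 17 = 'r'
  'k' (pos 10) + 14 = pos 24 = 'y'
  'q' (pos 16) + 14 = pos 4 = 'e'
  'l' (pos 11) + 14 = pos 25 = 'z'
Result: ngryez

ngryez


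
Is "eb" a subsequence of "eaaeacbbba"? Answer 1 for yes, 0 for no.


Check if "eb" is a subsequence of "eaaeacbbba"
Greedy scan:
  Position 0 ('e'): matches sub[0] = 'e'
  Position 1 ('a'): no match needed
  Position 2 ('a'): no match needed
  Position 3 ('e'): no match needed
  Position 4 ('a'): no match needed
  Position 5 ('c'): no match needed
  Position 6 ('b'): matches sub[1] = 'b'
  Position 7 ('b'): no match needed
  Position 8 ('b'): no match needed
  Position 9 ('a'): no match needed
All 2 characters matched => is a subsequence

1


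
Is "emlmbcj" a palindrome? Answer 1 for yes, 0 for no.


Input: emlmbcj
Reversed: jcbmlme
  Compare pos 0 ('e') with pos 6 ('j'): MISMATCH
  Compare pos 1 ('m') with pos 5 ('c'): MISMATCH
  Compare pos 2 ('l') with pos 4 ('b'): MISMATCH
Result: not a palindrome

0


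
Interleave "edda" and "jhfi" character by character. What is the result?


Interleaving "edda" and "jhfi":
  Position 0: 'e' from first, 'j' from second => "ej"
  Position 1: 'd' from first, 'h' from second => "dh"
  Position 2: 'd' from first, 'f' from second => "df"
  Position 3: 'a' from first, 'i' from second => "ai"
Result: ejdhdfai

ejdhdfai


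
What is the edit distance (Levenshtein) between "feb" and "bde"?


Computing edit distance: "feb" -> "bde"
DP table:
           b    d    e
      0    1    2    3
  f   1    1    2    3
  e   2    2    2    2
  b   3    2    3    3
Edit distance = dp[3][3] = 3

3


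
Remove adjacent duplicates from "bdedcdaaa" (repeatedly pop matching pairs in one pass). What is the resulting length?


Input: bdedcdaaa
Stack-based adjacent duplicate removal:
  Read 'b': push. Stack: b
  Read 'd': push. Stack: bd
  Read 'e': push. Stack: bde
  Read 'd': push. Stack: bded
  Read 'c': push. Stack: bdedc
  Read 'd': push. Stack: bdedcd
  Read 'a': push. Stack: bdedcda
  Read 'a': matches stack top 'a' => pop. Stack: bdedcd
  Read 'a': push. Stack: bdedcda
Final stack: "bdedcda" (length 7)

7


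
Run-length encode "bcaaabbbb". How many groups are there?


Input: bcaaabbbb
Scanning for consecutive runs:
  Group 1: 'b' x 1 (positions 0-0)
  Group 2: 'c' x 1 (positions 1-1)
  Group 3: 'a' x 3 (positions 2-4)
  Group 4: 'b' x 4 (positions 5-8)
Total groups: 4

4


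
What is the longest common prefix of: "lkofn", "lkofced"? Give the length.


Words: lkofn, lkofced
  Position 0: all 'l' => match
  Position 1: all 'k' => match
  Position 2: all 'o' => match
  Position 3: all 'f' => match
  Position 4: ('n', 'c') => mismatch, stop
LCP = "lkof" (length 4)

4


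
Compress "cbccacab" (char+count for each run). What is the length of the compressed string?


Input: cbccacab
Runs:
  'c' x 1 => "c1"
  'b' x 1 => "b1"
  'c' x 2 => "c2"
  'a' x 1 => "a1"
  'c' x 1 => "c1"
  'a' x 1 => "a1"
  'b' x 1 => "b1"
Compressed: "c1b1c2a1c1a1b1"
Compressed length: 14

14


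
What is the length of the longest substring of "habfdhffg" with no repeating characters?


Input: "habfdhffg"
Sliding window (track last position of each char):
  Position 0 ('h'): window [0,0] length 1 -- new best
  Position 1 ('a'): window [0,1] length 2 -- new best
  Position 2 ('b'): window [0,2] length 3 -- new best
  Position 3 ('f'): window [0,3] length 4 -- new best
  Position 4 ('d'): window [0,4] length 5 -- new best
  Position 5 ('h'): repeat (last at 0), move window start to 1
  Position 5 ('h'): window [1,5] length 5
  Position 6 ('f'): repeat (last at 3), move window start to 4
  Position 6 ('f'): window [4,6] length 3
  Position 7 ('f'): repeat (last at 6), move window start to 7
  Position 7 ('f'): window [7,7] length 1
  Position 8 ('g'): window [7,8] length 2
Longest substring with no repeats: "habfd" with length 5

5


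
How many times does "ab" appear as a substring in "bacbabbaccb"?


Searching for "ab" in "bacbabbaccb"
Scanning each position:
  Position 0: "ba" => no
  Position 1: "ac" => no
  Position 2: "cb" => no
  Position 3: "ba" => no
  Position 4: "ab" => MATCH
  Position 5: "bb" => no
  Position 6: "ba" => no
  Position 7: "ac" => no
  Position 8: "cc" => no
  Position 9: "cb" => no
Total occurrences: 1

1


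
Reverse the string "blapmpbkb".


Input: blapmpbkb
Reading characters right to left:
  Position 8: 'b'
  Position 7: 'k'
  Position 6: 'b'
  Position 5: 'p'
  Position 4: 'm'
  Position 3: 'p'
  Position 2: 'a'
  Position 1: 'l'
  Position 0: 'b'
Reversed: bkbpmpalb

bkbpmpalb


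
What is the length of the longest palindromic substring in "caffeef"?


Input: "caffeef"
Checking substrings for palindromes:
  [3:7] "feef" (len 4) => palindrome
  [2:4] "ff" (len 2) => palindrome
  [4:6] "ee" (len 2) => palindrome
Longest palindromic substring: "feef" with length 4

4


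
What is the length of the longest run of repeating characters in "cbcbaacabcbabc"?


Input: "cbcbaacabcbabc"
Scanning for longest run:
  Position 1 ('b'): new char, reset run to 1
  Position 2 ('c'): new char, reset run to 1
  Position 3 ('b'): new char, reset run to 1
  Position 4 ('a'): new char, reset run to 1
  Position 5 ('a'): continues run of 'a', length=2
  Position 6 ('c'): new char, reset run to 1
  Position 7 ('a'): new char, reset run to 1
  Position 8 ('b'): new char, reset run to 1
  Position 9 ('c'): new char, reset run to 1
  Position 10 ('b'): new char, reset run to 1
  Position 11 ('a'): new char, reset run to 1
  Position 12 ('b'): new char, reset run to 1
  Position 13 ('c'): new char, reset run to 1
Longest run: 'a' with length 2

2


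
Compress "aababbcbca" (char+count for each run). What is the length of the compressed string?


Input: aababbcbca
Runs:
  'a' x 2 => "a2"
  'b' x 1 => "b1"
  'a' x 1 => "a1"
  'b' x 2 => "b2"
  'c' x 1 => "c1"
  'b' x 1 => "b1"
  'c' x 1 => "c1"
  'a' x 1 => "a1"
Compressed: "a2b1a1b2c1b1c1a1"
Compressed length: 16

16


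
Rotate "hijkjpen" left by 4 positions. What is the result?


Input: "hijkjpen", rotate left by 4
First 4 characters: "hijk"
Remaining characters: "jpen"
Concatenate remaining + first: "jpen" + "hijk" = "jpenhijk"

jpenhijk


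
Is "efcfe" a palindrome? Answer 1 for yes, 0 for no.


Input: efcfe
Reversed: efcfe
  Compare pos 0 ('e') with pos 4 ('e'): match
  Compare pos 1 ('f') with pos 3 ('f'): match
Result: palindrome

1


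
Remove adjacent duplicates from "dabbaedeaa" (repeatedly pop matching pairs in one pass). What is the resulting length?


Input: dabbaedeaa
Stack-based adjacent duplicate removal:
  Read 'd': push. Stack: d
  Read 'a': push. Stack: da
  Read 'b': push. Stack: dab
  Read 'b': matches stack top 'b' => pop. Stack: da
  Read 'a': matches stack top 'a' => pop. Stack: d
  Read 'e': push. Stack: de
  Read 'd': push. Stack: ded
  Read 'e': push. Stack: dede
  Read 'a': push. Stack: dedea
  Read 'a': matches stack top 'a' => pop. Stack: dede
Final stack: "dede" (length 4)

4


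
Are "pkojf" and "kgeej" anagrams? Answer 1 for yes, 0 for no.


Strings: "pkojf", "kgeej"
Sorted first:  fjkop
Sorted second: eegjk
Differ at position 0: 'f' vs 'e' => not anagrams

0


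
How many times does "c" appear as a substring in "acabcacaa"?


Searching for "c" in "acabcacaa"
Scanning each position:
  Position 0: "a" => no
  Position 1: "c" => MATCH
  Position 2: "a" => no
  Position 3: "b" => no
  Position 4: "c" => MATCH
  Position 5: "a" => no
  Position 6: "c" => MATCH
  Position 7: "a" => no
  Position 8: "a" => no
Total occurrences: 3

3


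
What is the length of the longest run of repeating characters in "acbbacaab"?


Input: "acbbacaab"
Scanning for longest run:
  Position 1 ('c'): new char, reset run to 1
  Position 2 ('b'): new char, reset run to 1
  Position 3 ('b'): continues run of 'b', length=2
  Position 4 ('a'): new char, reset run to 1
  Position 5 ('c'): new char, reset run to 1
  Position 6 ('a'): new char, reset run to 1
  Position 7 ('a'): continues run of 'a', length=2
  Position 8 ('b'): new char, reset run to 1
Longest run: 'b' with length 2

2


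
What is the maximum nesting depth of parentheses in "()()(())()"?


Input: "()()(())()"
Tracking depth:
  Position 0 '(': depth becomes 1
  Position 1 ')': depth becomes 0
  Position 2 '(': depth becomes 1
  Position 3 ')': depth becomes 0
  Position 4 '(': depth becomes 1
  Position 5 '(': depth becomes 2
  Position 6 ')': depth becomes 1
  Position 7 ')': depth becomes 0
  Position 8 '(': depth becomes 1
  Position 9 ')': depth becomes 0
Maximum depth reached: 2

2


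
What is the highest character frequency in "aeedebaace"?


Input: aeedebaace
Character counts:
  'a': 3
  'b': 1
  'c': 1
  'd': 1
  'e': 4
Maximum frequency: 4

4


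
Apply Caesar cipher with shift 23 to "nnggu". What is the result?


Caesar cipher: shift "nnggu" by 23
  'n' (pos 13) + 23 = pos 10 = 'k'
  'n' (pos 13) + 23 = pos 10 = 'k'
  'g' (pos 6) + 23 = pos 3 = 'd'
  'g' (pos 6) + 23 = pos 3 = 'd'
  'u' (pos 20) + 23 = pos 17 = 'r'
Result: kkddr

kkddr


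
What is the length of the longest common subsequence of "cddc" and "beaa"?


LCS of "cddc" and "beaa"
DP table:
           b    e    a    a
      0    0    0    0    0
  c   0    0    0    0    0
  d   0    0    0    0    0
  d   0    0    0    0    0
  c   0    0    0    0    0
LCS length = dp[4][4] = 0

0


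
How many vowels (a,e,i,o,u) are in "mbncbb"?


Input: mbncbb
Checking each character:
  'm' at position 0: consonant
  'b' at position 1: consonant
  'n' at position 2: consonant
  'c' at position 3: consonant
  'b' at position 4: consonant
  'b' at position 5: consonant
Total vowels: 0

0


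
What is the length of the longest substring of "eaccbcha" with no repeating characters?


Input: "eaccbcha"
Sliding window (track last position of each char):
  Position 0 ('e'): window [0,0] length 1 -- new best
  Position 1 ('a'): window [0,1] length 2 -- new best
  Position 2 ('c'): window [0,2] length 3 -- new best
  Position 3 ('c'): repeat (last at 2), move window start to 3
  Position 3 ('c'): window [3,3] length 1
  Position 4 ('b'): window [3,4] length 2
  Position 5 ('c'): repeat (last at 3), move window start to 4
  Position 5 ('c'): window [4,5] length 2
  Position 6 ('h'): window [4,6] length 3
  Position 7 ('a'): window [4,7] length 4 -- new best
Longest substring with no repeats: "bcha" with length 4

4


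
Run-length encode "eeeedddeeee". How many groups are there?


Input: eeeedddeeee
Scanning for consecutive runs:
  Group 1: 'e' x 4 (positions 0-3)
  Group 2: 'd' x 3 (positions 4-6)
  Group 3: 'e' x 4 (positions 7-10)
Total groups: 3

3


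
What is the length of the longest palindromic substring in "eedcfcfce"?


Input: "eedcfcfce"
Checking substrings for palindromes:
  [3:8] "cfcfc" (len 5) => palindrome
  [3:6] "cfc" (len 3) => palindrome
  [4:7] "fcf" (len 3) => palindrome
  [5:8] "cfc" (len 3) => palindrome
  [0:2] "ee" (len 2) => palindrome
Longest palindromic substring: "cfcfc" with length 5

5


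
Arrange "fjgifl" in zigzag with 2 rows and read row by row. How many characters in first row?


Zigzag "fjgifl" into 2 rows:
Placing characters:
  'f' => row 0
  'j' => row 1
  'g' => row 0
  'i' => row 1
  'f' => row 0
  'l' => row 1
Rows:
  Row 0: "fgf"
  Row 1: "jil"
First row length: 3

3


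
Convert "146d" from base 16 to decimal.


Input: "146d" in base 16
Positional expansion:
  Digit '1' (value 1) x 16^3 = 4096
  Digit '4' (value 4) x 16^2 = 1024
  Digit '6' (value 6) x 16^1 = 96
  Digit 'd' (value 13) x 16^0 = 13
Sum = 5229

5229


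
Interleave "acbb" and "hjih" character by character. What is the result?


Interleaving "acbb" and "hjih":
  Position 0: 'a' from first, 'h' from second => "ah"
  Position 1: 'c' from first, 'j' from second => "cj"
  Position 2: 'b' from first, 'i' from second => "bi"
  Position 3: 'b' from first, 'h' from second => "bh"
Result: ahcjbibh

ahcjbibh


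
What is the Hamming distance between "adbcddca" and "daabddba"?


Comparing "adbcddca" and "daabddba" position by position:
  Position 0: 'a' vs 'd' => differ
  Position 1: 'd' vs 'a' => differ
  Position 2: 'b' vs 'a' => differ
  Position 3: 'c' vs 'b' => differ
  Position 4: 'd' vs 'd' => same
  Position 5: 'd' vs 'd' => same
  Position 6: 'c' vs 'b' => differ
  Position 7: 'a' vs 'a' => same
Total differences (Hamming distance): 5

5


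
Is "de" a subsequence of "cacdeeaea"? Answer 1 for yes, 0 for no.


Check if "de" is a subsequence of "cacdeeaea"
Greedy scan:
  Position 0 ('c'): no match needed
  Position 1 ('a'): no match needed
  Position 2 ('c'): no match needed
  Position 3 ('d'): matches sub[0] = 'd'
  Position 4 ('e'): matches sub[1] = 'e'
  Position 5 ('e'): no match needed
  Position 6 ('a'): no match needed
  Position 7 ('e'): no match needed
  Position 8 ('a'): no match needed
All 2 characters matched => is a subsequence

1


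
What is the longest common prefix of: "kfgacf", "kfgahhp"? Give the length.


Words: kfgacf, kfgahhp
  Position 0: all 'k' => match
  Position 1: all 'f' => match
  Position 2: all 'g' => match
  Position 3: all 'a' => match
  Position 4: ('c', 'h') => mismatch, stop
LCP = "kfga" (length 4)

4


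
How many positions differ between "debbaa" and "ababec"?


Comparing "debbaa" and "ababec" position by position:
  Position 0: 'd' vs 'a' => DIFFER
  Position 1: 'e' vs 'b' => DIFFER
  Position 2: 'b' vs 'a' => DIFFER
  Position 3: 'b' vs 'b' => same
  Position 4: 'a' vs 'e' => DIFFER
  Position 5: 'a' vs 'c' => DIFFER
Positions that differ: 5

5


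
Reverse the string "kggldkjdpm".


Input: kggldkjdpm
Reading characters right to left:
  Position 9: 'm'
  Position 8: 'p'
  Position 7: 'd'
  Position 6: 'j'
  Position 5: 'k'
  Position 4: 'd'
  Position 3: 'l'
  Position 2: 'g'
  Position 1: 'g'
  Position 0: 'k'
Reversed: mpdjkdlggk

mpdjkdlggk


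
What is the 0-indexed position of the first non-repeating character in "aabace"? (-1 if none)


Input: aabace
Character frequencies:
  'a': 3
  'b': 1
  'c': 1
  'e': 1
Scanning left to right for freq == 1:
  Position 0 ('a'): freq=3, skip
  Position 1 ('a'): freq=3, skip
  Position 2 ('b'): unique! => answer = 2

2


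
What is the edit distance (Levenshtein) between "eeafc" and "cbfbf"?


Computing edit distance: "eeafc" -> "cbfbf"
DP table:
           c    b    f    b    f
      0    1    2    3    4    5
  e   1    1    2    3    4    5
  e   2    2    2    3    4    5
  a   3    3    3    3    4    5
  f   4    4    4    3    4    4
  c   5    4    5    4    4    5
Edit distance = dp[5][5] = 5

5


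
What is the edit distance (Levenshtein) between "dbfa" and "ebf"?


Computing edit distance: "dbfa" -> "ebf"
DP table:
           e    b    f
      0    1    2    3
  d   1    1    2    3
  b   2    2    1    2
  f   3    3    2    1
  a   4    4    3    2
Edit distance = dp[4][3] = 2

2


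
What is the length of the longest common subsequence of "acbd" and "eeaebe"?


LCS of "acbd" and "eeaebe"
DP table:
           e    e    a    e    b    e
      0    0    0    0    0    0    0
  a   0    0    0    1    1    1    1
  c   0    0    0    1    1    1    1
  b   0    0    0    1    1    2    2
  d   0    0    0    1    1    2    2
LCS length = dp[4][6] = 2

2


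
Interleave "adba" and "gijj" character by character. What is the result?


Interleaving "adba" and "gijj":
  Position 0: 'a' from first, 'g' from second => "ag"
  Position 1: 'd' from first, 'i' from second => "di"
  Position 2: 'b' from first, 'j' from second => "bj"
  Position 3: 'a' from first, 'j' from second => "aj"
Result: agdibjaj

agdibjaj


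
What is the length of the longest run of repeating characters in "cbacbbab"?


Input: "cbacbbab"
Scanning for longest run:
  Position 1 ('b'): new char, reset run to 1
  Position 2 ('a'): new char, reset run to 1
  Position 3 ('c'): new char, reset run to 1
  Position 4 ('b'): new char, reset run to 1
  Position 5 ('b'): continues run of 'b', length=2
  Position 6 ('a'): new char, reset run to 1
  Position 7 ('b'): new char, reset run to 1
Longest run: 'b' with length 2

2


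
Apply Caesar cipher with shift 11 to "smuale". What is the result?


Caesar cipher: shift "smuale" by 11
  's' (pos 18) + 11 = pos 3 = 'd'
  'm' (pos 12) + 11 = pos 23 = 'x'
  'u' (pos 20) + 11 = pos 5 = 'f'
  'a' (pos 0) + 11 = pos 11 = 'l'
  'l' (pos 11) + 11 = pos 22 = 'w'
  'e' (pos 4) + 11 = pos 15 = 'p'
Result: dxflwp

dxflwp


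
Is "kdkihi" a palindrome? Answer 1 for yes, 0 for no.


Input: kdkihi
Reversed: ihikdk
  Compare pos 0 ('k') with pos 5 ('i'): MISMATCH
  Compare pos 1 ('d') with pos 4 ('h'): MISMATCH
  Compare pos 2 ('k') with pos 3 ('i'): MISMATCH
Result: not a palindrome

0


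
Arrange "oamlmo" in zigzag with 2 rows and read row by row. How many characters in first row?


Zigzag "oamlmo" into 2 rows:
Placing characters:
  'o' => row 0
  'a' => row 1
  'm' => row 0
  'l' => row 1
  'm' => row 0
  'o' => row 1
Rows:
  Row 0: "omm"
  Row 1: "alo"
First row length: 3

3


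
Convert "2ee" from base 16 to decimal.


Input: "2ee" in base 16
Positional expansion:
  Digit '2' (value 2) x 16^2 = 512
  Digit 'e' (value 14) x 16^1 = 224
  Digit 'e' (value 14) x 16^0 = 14
Sum = 750

750


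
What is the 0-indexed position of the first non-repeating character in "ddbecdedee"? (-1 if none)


Input: ddbecdedee
Character frequencies:
  'b': 1
  'c': 1
  'd': 4
  'e': 4
Scanning left to right for freq == 1:
  Position 0 ('d'): freq=4, skip
  Position 1 ('d'): freq=4, skip
  Position 2 ('b'): unique! => answer = 2

2


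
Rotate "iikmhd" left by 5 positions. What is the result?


Input: "iikmhd", rotate left by 5
First 5 characters: "iikmh"
Remaining characters: "d"
Concatenate remaining + first: "d" + "iikmh" = "diikmh"

diikmh


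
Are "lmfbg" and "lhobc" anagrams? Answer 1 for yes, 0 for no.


Strings: "lmfbg", "lhobc"
Sorted first:  bfglm
Sorted second: bchlo
Differ at position 1: 'f' vs 'c' => not anagrams

0


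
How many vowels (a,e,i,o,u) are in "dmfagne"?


Input: dmfagne
Checking each character:
  'd' at position 0: consonant
  'm' at position 1: consonant
  'f' at position 2: consonant
  'a' at position 3: vowel (running total: 1)
  'g' at position 4: consonant
  'n' at position 5: consonant
  'e' at position 6: vowel (running total: 2)
Total vowels: 2

2


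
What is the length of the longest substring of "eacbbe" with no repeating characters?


Input: "eacbbe"
Sliding window (track last position of each char):
  Position 0 ('e'): window [0,0] length 1 -- new best
  Position 1 ('a'): window [0,1] length 2 -- new best
  Position 2 ('c'): window [0,2] length 3 -- new best
  Position 3 ('b'): window [0,3] length 4 -- new best
  Position 4 ('b'): repeat (last at 3), move window start to 4
  Position 4 ('b'): window [4,4] length 1
  Position 5 ('e'): window [4,5] length 2
Longest substring with no repeats: "eacb" with length 4

4


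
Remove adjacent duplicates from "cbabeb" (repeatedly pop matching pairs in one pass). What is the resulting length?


Input: cbabeb
Stack-based adjacent duplicate removal:
  Read 'c': push. Stack: c
  Read 'b': push. Stack: cb
  Read 'a': push. Stack: cba
  Read 'b': push. Stack: cbab
  Read 'e': push. Stack: cbabe
  Read 'b': push. Stack: cbabeb
Final stack: "cbabeb" (length 6)

6


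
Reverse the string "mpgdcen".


Input: mpgdcen
Reading characters right to left:
  Position 6: 'n'
  Position 5: 'e'
  Position 4: 'c'
  Position 3: 'd'
  Position 2: 'g'
  Position 1: 'p'
  Position 0: 'm'
Reversed: necdgpm

necdgpm


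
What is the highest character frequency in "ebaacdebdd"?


Input: ebaacdebdd
Character counts:
  'a': 2
  'b': 2
  'c': 1
  'd': 3
  'e': 2
Maximum frequency: 3

3


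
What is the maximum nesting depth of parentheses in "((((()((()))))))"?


Input: "((((()((()))))))"
Tracking depth:
  Position 0 '(': depth becomes 1
  Position 1 '(': depth becomes 2
  Position 2 '(': depth becomes 3
  Position 3 '(': depth becomes 4
  Position 4 '(': depth becomes 5
  Position 5 ')': depth becomes 4
  Position 6 '(': depth becomes 5
  Position 7 '(': depth becomes 6
  Position 8 '(': depth becomes 7
  Position 9 ')': depth becomes 6
  Position 10 ')': depth becomes 5
  Position 11 ')': depth becomes 4
  Position 12 ')': depth becomes 3
  Position 13 ')': depth becomes 2
  Position 14 ')': depth becomes 1
  Position 15 ')': depth becomes 0
Maximum depth reached: 7

7


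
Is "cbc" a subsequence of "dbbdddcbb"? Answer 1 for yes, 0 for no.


Check if "cbc" is a subsequence of "dbbdddcbb"
Greedy scan:
  Position 0 ('d'): no match needed
  Position 1 ('b'): no match needed
  Position 2 ('b'): no match needed
  Position 3 ('d'): no match needed
  Position 4 ('d'): no match needed
  Position 5 ('d'): no match needed
  Position 6 ('c'): matches sub[0] = 'c'
  Position 7 ('b'): matches sub[1] = 'b'
  Position 8 ('b'): no match needed
Only matched 2/3 characters => not a subsequence

0


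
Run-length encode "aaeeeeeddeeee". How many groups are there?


Input: aaeeeeeddeeee
Scanning for consecutive runs:
  Group 1: 'a' x 2 (positions 0-1)
  Group 2: 'e' x 5 (positions 2-6)
  Group 3: 'd' x 2 (positions 7-8)
  Group 4: 'e' x 4 (positions 9-12)
Total groups: 4

4


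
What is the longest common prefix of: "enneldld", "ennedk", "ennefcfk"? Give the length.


Words: enneldld, ennedk, ennefcfk
  Position 0: all 'e' => match
  Position 1: all 'n' => match
  Position 2: all 'n' => match
  Position 3: all 'e' => match
  Position 4: ('l', 'd', 'f') => mismatch, stop
LCP = "enne" (length 4)

4


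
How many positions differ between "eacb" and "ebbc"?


Comparing "eacb" and "ebbc" position by position:
  Position 0: 'e' vs 'e' => same
  Position 1: 'a' vs 'b' => DIFFER
  Position 2: 'c' vs 'b' => DIFFER
  Position 3: 'b' vs 'c' => DIFFER
Positions that differ: 3

3


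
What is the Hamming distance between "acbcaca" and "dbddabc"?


Comparing "acbcaca" and "dbddabc" position by position:
  Position 0: 'a' vs 'd' => differ
  Position 1: 'c' vs 'b' => differ
  Position 2: 'b' vs 'd' => differ
  Position 3: 'c' vs 'd' => differ
  Position 4: 'a' vs 'a' => same
  Position 5: 'c' vs 'b' => differ
  Position 6: 'a' vs 'c' => differ
Total differences (Hamming distance): 6

6


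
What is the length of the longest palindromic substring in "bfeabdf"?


Input: "bfeabdf"
Checking substrings for palindromes:
  No multi-char palindromic substrings found
Longest palindromic substring: "b" with length 1

1


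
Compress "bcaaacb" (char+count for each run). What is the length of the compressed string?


Input: bcaaacb
Runs:
  'b' x 1 => "b1"
  'c' x 1 => "c1"
  'a' x 3 => "a3"
  'c' x 1 => "c1"
  'b' x 1 => "b1"
Compressed: "b1c1a3c1b1"
Compressed length: 10

10


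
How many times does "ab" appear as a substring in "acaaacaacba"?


Searching for "ab" in "acaaacaacba"
Scanning each position:
  Position 0: "ac" => no
  Position 1: "ca" => no
  Position 2: "aa" => no
  Position 3: "aa" => no
  Position 4: "ac" => no
  Position 5: "ca" => no
  Position 6: "aa" => no
  Position 7: "ac" => no
  Position 8: "cb" => no
  Position 9: "ba" => no
Total occurrences: 0

0


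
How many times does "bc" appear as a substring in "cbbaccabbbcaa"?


Searching for "bc" in "cbbaccabbbcaa"
Scanning each position:
  Position 0: "cb" => no
  Position 1: "bb" => no
  Position 2: "ba" => no
  Position 3: "ac" => no
  Position 4: "cc" => no
  Position 5: "ca" => no
  Position 6: "ab" => no
  Position 7: "bb" => no
  Position 8: "bb" => no
  Position 9: "bc" => MATCH
  Position 10: "ca" => no
  Position 11: "aa" => no
Total occurrences: 1

1


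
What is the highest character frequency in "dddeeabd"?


Input: dddeeabd
Character counts:
  'a': 1
  'b': 1
  'd': 4
  'e': 2
Maximum frequency: 4

4


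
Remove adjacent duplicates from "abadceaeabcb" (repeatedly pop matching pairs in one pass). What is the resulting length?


Input: abadceaeabcb
Stack-based adjacent duplicate removal:
  Read 'a': push. Stack: a
  Read 'b': push. Stack: ab
  Read 'a': push. Stack: aba
  Read 'd': push. Stack: abad
  Read 'c': push. Stack: abadc
  Read 'e': push. Stack: abadce
  Read 'a': push. Stack: abadcea
  Read 'e': push. Stack: abadceae
  Read 'a': push. Stack: abadceaea
  Read 'b': push. Stack: abadceaeab
  Read 'c': push. Stack: abadceaeabc
  Read 'b': push. Stack: abadceaeabcb
Final stack: "abadceaeabcb" (length 12)

12


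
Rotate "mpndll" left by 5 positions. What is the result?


Input: "mpndll", rotate left by 5
First 5 characters: "mpndl"
Remaining characters: "l"
Concatenate remaining + first: "l" + "mpndl" = "lmpndl"

lmpndl


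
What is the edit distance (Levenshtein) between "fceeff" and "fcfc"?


Computing edit distance: "fceeff" -> "fcfc"
DP table:
           f    c    f    c
      0    1    2    3    4
  f   1    0    1    2    3
  c   2    1    0    1    2
  e   3    2    1    1    2
  e   4    3    2    2    2
  f   5    4    3    2    3
  f   6    5    4    3    3
Edit distance = dp[6][4] = 3

3


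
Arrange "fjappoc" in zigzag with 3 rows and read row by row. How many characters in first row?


Zigzag "fjappoc" into 3 rows:
Placing characters:
  'f' => row 0
  'j' => row 1
  'a' => row 2
  'p' => row 1
  'p' => row 0
  'o' => row 1
  'c' => row 2
Rows:
  Row 0: "fp"
  Row 1: "jpo"
  Row 2: "ac"
First row length: 2

2


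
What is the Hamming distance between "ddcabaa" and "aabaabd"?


Comparing "ddcabaa" and "aabaabd" position by position:
  Position 0: 'd' vs 'a' => differ
  Position 1: 'd' vs 'a' => differ
  Position 2: 'c' vs 'b' => differ
  Position 3: 'a' vs 'a' => same
  Position 4: 'b' vs 'a' => differ
  Position 5: 'a' vs 'b' => differ
  Position 6: 'a' vs 'd' => differ
Total differences (Hamming distance): 6

6
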